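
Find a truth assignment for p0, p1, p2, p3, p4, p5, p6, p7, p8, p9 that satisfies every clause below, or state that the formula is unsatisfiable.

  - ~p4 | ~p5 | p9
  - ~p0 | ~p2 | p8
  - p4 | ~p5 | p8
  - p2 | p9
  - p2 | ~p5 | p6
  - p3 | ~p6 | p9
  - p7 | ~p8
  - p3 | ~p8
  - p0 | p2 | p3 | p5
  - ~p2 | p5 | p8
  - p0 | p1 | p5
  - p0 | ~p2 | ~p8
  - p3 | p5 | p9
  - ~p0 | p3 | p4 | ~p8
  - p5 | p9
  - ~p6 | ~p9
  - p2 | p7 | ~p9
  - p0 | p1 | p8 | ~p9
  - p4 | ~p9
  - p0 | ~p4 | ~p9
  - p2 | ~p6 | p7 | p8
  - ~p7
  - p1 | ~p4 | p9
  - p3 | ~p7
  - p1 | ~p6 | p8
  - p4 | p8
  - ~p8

Unsatisfiable

Case p0 = True:
  (~p7) forces p7 = False.
  (p7 | ~p8) forces p8 = False.
  (~p0 | ~p2 | p8) forces p2 = False.
  (p2 | p9) forces p9 = True.
  Clause (p2 | p7 | ~p9) is falsified — contradiction.
Case p0 = False:
  (~p7) forces p7 = False.
  (p7 | ~p8) forces p8 = False.
  (p4 | p8) forces p4 = True.
  (p0 | ~p4 | ~p9) forces p9 = False.
  (~p4 | ~p5 | p9) forces p5 = False.
  Clause (p5 | p9) is falsified — contradiction.
Both cases fail, so the formula is unsatisfiable.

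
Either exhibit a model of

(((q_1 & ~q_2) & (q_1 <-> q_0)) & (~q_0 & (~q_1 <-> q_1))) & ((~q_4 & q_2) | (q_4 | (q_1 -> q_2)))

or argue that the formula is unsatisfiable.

The formula is unsatisfiable.

The conjunct ~q_1 <-> q_1 is unsatisfiable on its own:
  q_1=F: evaluates to False.
  q_1=T: evaluates to False.
So the whole conjunction is unsatisfiable.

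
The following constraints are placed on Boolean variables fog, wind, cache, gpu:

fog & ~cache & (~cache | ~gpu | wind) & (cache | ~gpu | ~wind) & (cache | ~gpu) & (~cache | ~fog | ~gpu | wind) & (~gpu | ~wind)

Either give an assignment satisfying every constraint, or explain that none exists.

fog = True; wind = True; cache = False; gpu = False

Unit clause (fog) forces fog = True.
Unit clause (~cache) forces cache = False.
In (cache | ~gpu) only ~gpu is left, so gpu = False.
Set wind = True.
Check each clause:
  (fog): fog holds.
  (~cache): ~cache holds.
  (~cache | ~gpu | wind): ~cache holds.
  (cache | ~gpu | ~wind): ~gpu holds.
  (cache | ~gpu): ~gpu holds.
  (~cache | ~fog | ~gpu | wind): ~cache holds.
  (~gpu | ~wind): ~gpu holds.
All clauses satisfied.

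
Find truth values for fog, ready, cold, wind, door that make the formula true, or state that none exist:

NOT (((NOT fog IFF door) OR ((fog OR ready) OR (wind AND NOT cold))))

fog: False, ready: False, cold: True, wind: False, door: False

  NOT (((NOT fog IFF door) OR ((fog OR ready) OR (wind AND NOT cold)))) = True
    (NOT fog IFF door) OR ((fog OR ready) OR (wind AND NOT cold)) = False
      NOT fog IFF door = False
        NOT fog = True
      (fog OR ready) OR (wind AND NOT cold) = False
        fog OR ready = False
        wind AND NOT cold = False
          NOT cold = False
The formula evaluates to True.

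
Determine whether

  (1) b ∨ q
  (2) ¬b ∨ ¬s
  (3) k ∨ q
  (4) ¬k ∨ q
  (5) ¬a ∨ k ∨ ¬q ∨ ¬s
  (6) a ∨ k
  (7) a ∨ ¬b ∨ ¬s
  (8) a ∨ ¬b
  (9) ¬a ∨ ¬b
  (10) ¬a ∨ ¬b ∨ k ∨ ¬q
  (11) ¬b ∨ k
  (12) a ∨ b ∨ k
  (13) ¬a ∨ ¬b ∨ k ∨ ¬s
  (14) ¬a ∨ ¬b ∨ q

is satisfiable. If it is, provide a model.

Set s = True.
  then (¬b ∨ ¬s) forces b = False.
  then (b ∨ q) forces q = True.
Set a = True.
  then (¬a ∨ k ∨ ¬q ∨ ¬s) forces k = True.
All clauses satisfied.

s = True, b = False, q = True, a = True, k = True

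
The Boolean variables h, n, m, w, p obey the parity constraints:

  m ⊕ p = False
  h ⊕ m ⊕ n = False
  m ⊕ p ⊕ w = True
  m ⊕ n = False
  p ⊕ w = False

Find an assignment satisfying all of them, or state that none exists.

h = False, n = True, m = True, w = True, p = True

m ⊕ p = T ⊕ T = False ✓
h ⊕ m ⊕ n = F ⊕ T ⊕ T = False ✓
m ⊕ p ⊕ w = T ⊕ T ⊕ T = True ✓
m ⊕ n = T ⊕ T = False ✓
p ⊕ w = T ⊕ T = False ✓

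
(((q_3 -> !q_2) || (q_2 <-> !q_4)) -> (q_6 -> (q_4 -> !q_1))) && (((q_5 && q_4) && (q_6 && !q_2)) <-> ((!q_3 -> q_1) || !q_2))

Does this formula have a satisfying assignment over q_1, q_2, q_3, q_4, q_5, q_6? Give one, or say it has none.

q_1: False, q_2: False, q_3: False, q_4: True, q_5: True, q_6: True

  ((q_3 -> !q_2) || (q_2 <-> !q_4)) -> (q_6 -> (q_4 -> !q_1)) = True
    (q_3 -> !q_2) || (q_2 <-> !q_4) = True
      q_3 -> !q_2 = True
        !q_2 = True
      q_2 <-> !q_4 = True
        !q_4 = False
    q_6 -> (q_4 -> !q_1) = True
      q_4 -> !q_1 = True
        !q_1 = True
  ((q_5 && q_4) && (q_6 && !q_2)) <-> ((!q_3 -> q_1) || !q_2) = True
    (q_5 && q_4) && (q_6 && !q_2) = True
      q_5 && q_4 = True
      q_6 && !q_2 = True
        !q_2 = True
    (!q_3 -> q_1) || !q_2 = True
      !q_3 -> q_1 = False
        !q_3 = True
      !q_2 = True
Both conjuncts True, so the formula holds.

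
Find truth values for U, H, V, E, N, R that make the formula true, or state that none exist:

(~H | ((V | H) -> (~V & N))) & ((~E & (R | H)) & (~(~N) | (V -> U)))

U=T, H=F, V=F, E=F, N=F, R=T

  ~H | ((V | H) -> (~V & N)) = True
    ~H = True
    (V | H) -> (~V & N) = True
      V | H = False
      ~V & N = False
        ~V = True
  (~E & (R | H)) & (~(~N) | (V -> U)) = True
    ~E & (R | H) = True
      ~E = True
      R | H = True
    ~(~N) | (V -> U) = True
      ~(~N) = False
        ~N = True
      V -> U = True
Both conjuncts True, so the formula holds.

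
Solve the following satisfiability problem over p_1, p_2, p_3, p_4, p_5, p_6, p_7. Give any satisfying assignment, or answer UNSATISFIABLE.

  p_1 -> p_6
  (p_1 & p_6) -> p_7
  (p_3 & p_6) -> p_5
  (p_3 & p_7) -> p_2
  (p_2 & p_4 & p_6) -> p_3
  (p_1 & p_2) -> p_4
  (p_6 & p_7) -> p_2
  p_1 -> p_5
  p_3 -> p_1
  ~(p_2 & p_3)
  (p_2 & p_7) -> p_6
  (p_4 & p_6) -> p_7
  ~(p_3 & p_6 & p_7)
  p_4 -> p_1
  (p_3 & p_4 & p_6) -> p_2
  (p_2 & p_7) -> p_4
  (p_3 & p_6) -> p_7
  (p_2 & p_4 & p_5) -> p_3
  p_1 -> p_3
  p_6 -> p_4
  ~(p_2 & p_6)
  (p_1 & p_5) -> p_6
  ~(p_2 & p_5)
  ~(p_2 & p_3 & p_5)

p_1=F, p_2=F, p_3=F, p_4=F, p_5=T, p_6=F, p_7=F

Try p_1 = True:
  (~p_1 | p_6) forces p_6 = True.
  (p_4 | ~p_6) forces p_4 = True.
  (~p_4 | ~p_6 | p_7) forces p_7 = True.
  (~p_3 | ~p_6 | ~p_7) forces p_3 = False.
  clause (~p_1 | p_3) is falsified — backtrack.
So p_1 = False.
  then (p_1 | ~p_4) forces p_4 = False.
  then (p_1 | ~p_3) forces p_3 = False.
  then (p_4 | ~p_6) forces p_6 = False.
Set p_2 = False.
Set p_5 = True.
Set p_7 = False.
All clauses satisfied.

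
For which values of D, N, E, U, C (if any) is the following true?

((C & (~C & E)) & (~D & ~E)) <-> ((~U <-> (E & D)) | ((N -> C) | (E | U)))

D = True; N = True; E = False; U = False; C = False

  ((C & (~C & E)) & (~D & ~E)) <-> ((~U <-> (E & D)) | ((N -> C) | (E | U))) = True
    (C & (~C & E)) & (~D & ~E) = False
      C & (~C & E) = False
        ~C & E = False
          ~C = True
      ~D & ~E = False
        ~D = False
        ~E = True
    (~U <-> (E & D)) | ((N -> C) | (E | U)) = False
      ~U <-> (E & D) = False
        ~U = True
        E & D = False
      (N -> C) | (E | U) = False
        N -> C = False
        E | U = False
The formula evaluates to True.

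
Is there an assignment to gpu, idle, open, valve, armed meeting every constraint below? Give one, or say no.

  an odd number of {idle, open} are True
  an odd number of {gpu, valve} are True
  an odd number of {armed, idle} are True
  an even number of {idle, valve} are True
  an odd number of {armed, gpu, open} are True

gpu: True, idle: False, open: True, valve: False, armed: True

{idle, open}: 1 true → odd ✓
{gpu, valve}: 1 true → odd ✓
{armed, idle}: 1 true → odd ✓
{idle, valve}: 0 true → even ✓
{armed, gpu, open}: 3 true → odd ✓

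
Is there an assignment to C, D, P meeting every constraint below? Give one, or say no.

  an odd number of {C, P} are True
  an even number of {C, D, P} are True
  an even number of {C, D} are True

C: True, D: True, P: False

{C, P}: 1 true → odd ✓
{C, D, P}: 2 true → even ✓
{C, D}: 2 true → even ✓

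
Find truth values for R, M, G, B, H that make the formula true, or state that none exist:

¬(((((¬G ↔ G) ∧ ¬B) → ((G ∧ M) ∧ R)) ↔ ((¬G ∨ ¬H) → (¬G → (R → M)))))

R = True, M = False, G = False, B = True, H = True

  ¬(((((¬G ↔ G) ∧ ¬B) → ((G ∧ M) ∧ R)) ↔ ((¬G ∨ ¬H) → (¬G → (R → M))))) = True
    (((¬G ↔ G) ∧ ¬B) → ((G ∧ M) ∧ R)) ↔ ((¬G ∨ ¬H) → (¬G → (R → M))) = False
      ((¬G ↔ G) ∧ ¬B) → ((G ∧ M) ∧ R) = True
        (¬G ↔ G) ∧ ¬B = False
          ¬G ↔ G = False
            ¬G = True
          ¬B = False
        (G ∧ M) ∧ R = False
          G ∧ M = False
      (¬G ∨ ¬H) → (¬G → (R → M)) = False
        ¬G ∨ ¬H = True
          ¬G = True
          ¬H = False
        ¬G → (R → M) = False
          ¬G = True
          R → M = False
The formula evaluates to True.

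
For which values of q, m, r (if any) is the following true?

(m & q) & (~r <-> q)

q = True; m = True; r = False

  m & q = True
  ~r <-> q = True
    ~r = True
Both conjuncts True, so the formula holds.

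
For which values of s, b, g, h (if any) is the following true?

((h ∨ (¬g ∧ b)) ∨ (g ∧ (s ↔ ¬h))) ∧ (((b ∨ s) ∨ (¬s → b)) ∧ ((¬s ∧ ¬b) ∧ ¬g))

UNSATISFIABLE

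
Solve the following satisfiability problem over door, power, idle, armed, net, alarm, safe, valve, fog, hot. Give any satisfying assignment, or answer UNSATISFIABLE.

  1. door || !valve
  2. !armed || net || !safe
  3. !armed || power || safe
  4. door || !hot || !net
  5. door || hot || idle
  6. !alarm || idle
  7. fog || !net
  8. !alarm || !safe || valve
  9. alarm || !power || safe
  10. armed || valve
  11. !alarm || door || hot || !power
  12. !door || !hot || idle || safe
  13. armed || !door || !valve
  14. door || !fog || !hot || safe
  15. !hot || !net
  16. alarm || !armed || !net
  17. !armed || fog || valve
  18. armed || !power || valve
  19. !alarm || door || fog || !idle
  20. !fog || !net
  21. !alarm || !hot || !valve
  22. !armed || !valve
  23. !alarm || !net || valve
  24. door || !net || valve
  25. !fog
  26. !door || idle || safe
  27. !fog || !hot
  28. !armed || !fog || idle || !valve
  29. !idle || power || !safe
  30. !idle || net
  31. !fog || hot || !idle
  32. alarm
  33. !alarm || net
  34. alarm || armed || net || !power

UNSATISFIABLE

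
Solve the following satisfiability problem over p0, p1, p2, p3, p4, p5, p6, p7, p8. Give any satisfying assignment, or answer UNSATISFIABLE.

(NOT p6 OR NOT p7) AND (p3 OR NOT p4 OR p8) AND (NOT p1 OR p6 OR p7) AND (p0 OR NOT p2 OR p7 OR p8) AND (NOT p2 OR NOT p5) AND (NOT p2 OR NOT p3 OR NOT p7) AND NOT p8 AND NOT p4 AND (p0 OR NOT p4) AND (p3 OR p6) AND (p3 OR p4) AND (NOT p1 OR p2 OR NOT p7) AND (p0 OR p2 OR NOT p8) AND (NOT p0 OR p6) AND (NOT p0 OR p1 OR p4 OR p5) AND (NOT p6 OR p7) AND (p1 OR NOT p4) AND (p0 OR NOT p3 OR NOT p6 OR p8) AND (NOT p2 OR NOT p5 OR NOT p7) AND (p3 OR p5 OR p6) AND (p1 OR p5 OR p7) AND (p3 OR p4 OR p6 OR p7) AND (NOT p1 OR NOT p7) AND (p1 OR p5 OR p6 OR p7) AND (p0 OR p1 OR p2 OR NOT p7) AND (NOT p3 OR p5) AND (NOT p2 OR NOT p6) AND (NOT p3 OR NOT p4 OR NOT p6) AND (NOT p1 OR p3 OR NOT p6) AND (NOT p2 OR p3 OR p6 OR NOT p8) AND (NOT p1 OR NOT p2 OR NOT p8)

p0=F; p1=F; p2=F; p3=T; p4=F; p5=T; p6=F; p7=F; p8=F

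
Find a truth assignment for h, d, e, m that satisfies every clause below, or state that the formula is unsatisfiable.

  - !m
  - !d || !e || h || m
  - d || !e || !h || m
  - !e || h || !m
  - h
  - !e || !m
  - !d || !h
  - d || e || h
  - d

Case h = True:
  (!m) forces m = False.
  (!d || !h) forces d = False.
  Clause (d) is falsified — contradiction.
Case h = False:
  Clause (h) is falsified — contradiction.
Both cases fail, so the formula is unsatisfiable.

Unsatisfiable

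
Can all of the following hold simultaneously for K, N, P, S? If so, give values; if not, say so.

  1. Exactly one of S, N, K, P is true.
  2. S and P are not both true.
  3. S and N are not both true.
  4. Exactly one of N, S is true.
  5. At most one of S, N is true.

K=F, N=F, P=F, S=T

  (1) {S, N, K, P}: 1 true — exactly one ✓
  (2) S=T, P=F — not both ✓
  (3) S=T, N=F — not both ✓
  (4) {N, S}: 1 true — exactly one ✓
  (5) {S, N}: 1 true — at most one ✓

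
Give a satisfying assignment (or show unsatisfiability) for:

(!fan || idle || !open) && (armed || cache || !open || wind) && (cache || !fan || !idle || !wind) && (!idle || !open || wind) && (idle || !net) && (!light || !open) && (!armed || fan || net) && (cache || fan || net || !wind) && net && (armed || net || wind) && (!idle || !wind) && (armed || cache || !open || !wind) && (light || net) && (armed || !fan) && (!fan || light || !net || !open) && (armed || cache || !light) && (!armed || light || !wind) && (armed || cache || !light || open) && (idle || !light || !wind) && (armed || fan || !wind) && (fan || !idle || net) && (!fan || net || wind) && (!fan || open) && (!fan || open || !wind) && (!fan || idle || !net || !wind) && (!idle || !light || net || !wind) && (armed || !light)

fan = False, net = True, idle = True, light = False, cache = False, open = False, armed = False, wind = False

Unit clause (net) forces net = True.
In (idle || !net) only idle is left, so idle = True.
In (!idle || !wind) only !wind is left, so wind = False.
In (!idle || !open || wind) only !open is left, so open = False.
In (!fan || open) only !fan is left, so fan = False.
Set light = False.
Set cache = False.
Set armed = False.
All clauses satisfied.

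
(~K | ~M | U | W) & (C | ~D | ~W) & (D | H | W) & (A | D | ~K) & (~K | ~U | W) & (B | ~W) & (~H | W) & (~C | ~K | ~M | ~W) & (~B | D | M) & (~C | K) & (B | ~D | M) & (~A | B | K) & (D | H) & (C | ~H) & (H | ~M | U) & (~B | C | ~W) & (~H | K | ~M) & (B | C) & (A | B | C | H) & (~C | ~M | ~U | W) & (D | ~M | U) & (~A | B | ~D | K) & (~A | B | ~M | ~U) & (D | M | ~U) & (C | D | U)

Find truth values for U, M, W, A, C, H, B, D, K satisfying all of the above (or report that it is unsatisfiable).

U: False; M: False; W: False; A: False; C: True; H: False; B: True; D: True; K: True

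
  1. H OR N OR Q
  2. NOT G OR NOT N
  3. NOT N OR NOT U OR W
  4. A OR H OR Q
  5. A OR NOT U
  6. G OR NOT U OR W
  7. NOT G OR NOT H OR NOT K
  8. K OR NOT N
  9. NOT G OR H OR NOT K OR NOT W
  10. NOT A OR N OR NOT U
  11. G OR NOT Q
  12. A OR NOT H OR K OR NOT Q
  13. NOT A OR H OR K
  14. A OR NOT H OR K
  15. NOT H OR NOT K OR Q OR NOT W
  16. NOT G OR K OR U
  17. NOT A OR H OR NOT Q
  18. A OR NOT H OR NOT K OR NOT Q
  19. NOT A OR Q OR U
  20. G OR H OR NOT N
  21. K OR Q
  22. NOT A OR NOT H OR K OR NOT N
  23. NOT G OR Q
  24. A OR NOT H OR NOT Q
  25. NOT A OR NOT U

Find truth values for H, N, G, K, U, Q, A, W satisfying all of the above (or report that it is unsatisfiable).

Set H = True.
Set N = True.
  then (NOT G OR NOT N) forces G = False.
  then (K OR NOT N) forces K = True.
  then (G OR NOT Q) forces Q = False.
  then (NOT H OR NOT K OR Q OR NOT W) forces W = False.
  then (NOT N OR NOT U OR W) forces U = False.
  then (NOT A OR Q OR U) forces A = False.
All clauses satisfied.

H = True; N = True; G = False; K = True; U = False; Q = False; A = False; W = False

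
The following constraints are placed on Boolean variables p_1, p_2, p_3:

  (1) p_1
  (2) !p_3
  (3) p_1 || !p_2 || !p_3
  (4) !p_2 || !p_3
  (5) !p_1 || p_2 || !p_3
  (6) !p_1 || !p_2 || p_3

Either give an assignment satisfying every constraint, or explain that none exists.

p_1: True, p_2: False, p_3: False

Unit clause (p_1) forces p_1 = True.
Unit clause (!p_3) forces p_3 = False.
In (!p_1 || !p_2 || p_3) only !p_2 is left, so p_2 = False.
All clauses satisfied.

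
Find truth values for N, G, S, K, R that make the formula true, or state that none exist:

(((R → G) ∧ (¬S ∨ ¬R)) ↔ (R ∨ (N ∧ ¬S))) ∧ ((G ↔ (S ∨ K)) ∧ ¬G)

N = True; G = False; S = False; K = False; R = False

  ((R → G) ∧ (¬S ∨ ¬R)) ↔ (R ∨ (N ∧ ¬S)) = True
    (R → G) ∧ (¬S ∨ ¬R) = True
      R → G = True
      ¬S ∨ ¬R = True
        ¬S = True
        ¬R = True
    R ∨ (N ∧ ¬S) = True
      N ∧ ¬S = True
        ¬S = True
  (G ↔ (S ∨ K)) ∧ ¬G = True
    G ↔ (S ∨ K) = True
      S ∨ K = False
    ¬G = True
Both conjuncts True, so the formula holds.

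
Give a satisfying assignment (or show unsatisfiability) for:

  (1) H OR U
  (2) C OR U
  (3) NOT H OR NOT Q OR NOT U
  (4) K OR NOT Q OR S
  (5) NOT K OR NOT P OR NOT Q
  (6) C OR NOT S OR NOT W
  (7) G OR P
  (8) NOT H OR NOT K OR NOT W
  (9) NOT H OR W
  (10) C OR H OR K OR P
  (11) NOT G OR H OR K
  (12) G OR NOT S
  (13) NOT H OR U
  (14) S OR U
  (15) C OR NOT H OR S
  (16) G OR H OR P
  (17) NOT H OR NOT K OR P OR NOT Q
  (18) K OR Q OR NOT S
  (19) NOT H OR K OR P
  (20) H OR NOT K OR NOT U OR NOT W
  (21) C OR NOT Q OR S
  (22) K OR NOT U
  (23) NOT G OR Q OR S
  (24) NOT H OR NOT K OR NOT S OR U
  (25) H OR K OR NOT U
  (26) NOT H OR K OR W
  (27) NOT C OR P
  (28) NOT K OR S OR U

H = False, W = False, P = True, S = False, Q = False, C = False, K = True, U = True, G = False

Try H = True:
  (NOT H OR W) forces W = True.
  (NOT H OR NOT K OR NOT W) forces K = False.
  (NOT H OR U) forces U = True.
  clause (K OR NOT U) is falsified — backtrack.
So H = False.
  then (H OR U) forces U = True.
  then (K OR NOT U) forces K = True.
  then (H OR NOT K OR NOT U OR NOT W) forces W = False.
Set P = True.
  then (NOT K OR NOT P OR NOT Q) forces Q = False.
Set S = False.
  then (NOT G OR Q OR S) forces G = False.
Set C = False.
All clauses satisfied.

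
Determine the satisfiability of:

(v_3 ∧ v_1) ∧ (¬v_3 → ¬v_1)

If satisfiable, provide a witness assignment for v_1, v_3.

v_1: True, v_3: True

  v_3 ∧ v_1 = True
  ¬v_3 → ¬v_1 = True
    ¬v_3 = False
    ¬v_1 = False
Both conjuncts True, so the formula holds.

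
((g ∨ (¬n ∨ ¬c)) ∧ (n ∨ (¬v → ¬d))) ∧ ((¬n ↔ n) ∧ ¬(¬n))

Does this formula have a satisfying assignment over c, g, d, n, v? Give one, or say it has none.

Unsatisfiable

The conjunct ¬n ↔ n is unsatisfiable on its own:
  n=F: evaluates to False.
  n=T: evaluates to False.
So the whole conjunction is unsatisfiable.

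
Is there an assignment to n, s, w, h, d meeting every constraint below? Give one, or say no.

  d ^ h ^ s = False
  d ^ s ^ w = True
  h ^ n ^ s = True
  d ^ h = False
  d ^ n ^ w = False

n = True; s = False; w = True; h = False; d = False

d ^ h ^ s = F ^ F ^ F = False ✓
d ^ s ^ w = F ^ F ^ T = True ✓
h ^ n ^ s = F ^ T ^ F = True ✓
d ^ h = F ^ F = False ✓
d ^ n ^ w = F ^ T ^ T = False ✓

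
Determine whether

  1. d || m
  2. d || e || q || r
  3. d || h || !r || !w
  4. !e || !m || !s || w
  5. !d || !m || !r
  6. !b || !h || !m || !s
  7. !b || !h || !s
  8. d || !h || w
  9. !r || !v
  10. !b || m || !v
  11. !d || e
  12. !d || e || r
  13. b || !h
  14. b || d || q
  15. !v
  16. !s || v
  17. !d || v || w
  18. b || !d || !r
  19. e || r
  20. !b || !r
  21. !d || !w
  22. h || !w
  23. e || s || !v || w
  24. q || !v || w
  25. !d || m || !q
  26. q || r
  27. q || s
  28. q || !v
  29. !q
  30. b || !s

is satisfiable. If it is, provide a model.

Case q = True:
  Clause (!q) is falsified — contradiction.
Case q = False:
  (!v) forces v = False.
  (!s || v) forces s = False.
  Clause (q || s) is falsified — contradiction.
Both cases fail, so the formula is unsatisfiable.

No satisfying assignment exists.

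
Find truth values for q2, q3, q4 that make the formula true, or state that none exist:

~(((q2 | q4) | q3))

q2=F, q3=F, q4=F

  ~(((q2 | q4) | q3)) = True
    (q2 | q4) | q3 = False
      q2 | q4 = False
The formula evaluates to True.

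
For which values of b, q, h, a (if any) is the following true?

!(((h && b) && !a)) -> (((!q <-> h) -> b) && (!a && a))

b: True, q: False, h: True, a: False

  !(((h && b) && !a)) -> (((!q <-> h) -> b) && (!a && a)) = True
    !(((h && b) && !a)) = False
      (h && b) && !a = True
        h && b = True
        !a = True
    ((!q <-> h) -> b) && (!a && a) = False
      (!q <-> h) -> b = True
        !q <-> h = True
          !q = True
      !a && a = False
        !a = True
The formula evaluates to True.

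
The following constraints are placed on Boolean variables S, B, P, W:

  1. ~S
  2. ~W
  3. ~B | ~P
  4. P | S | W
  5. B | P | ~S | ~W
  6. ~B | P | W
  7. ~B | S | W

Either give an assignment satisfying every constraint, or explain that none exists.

S=F, B=F, P=T, W=F

Unit clause (~S) forces S = False.
Unit clause (~W) forces W = False.
In (P | S | W) only P is left, so P = True.
In (~B | S | W) only ~B is left, so B = False.
Check each clause:
  (~S): ~S holds.
  (~W): ~W holds.
  (~B | ~P): ~B holds.
  (P | S | W): P holds.
  (B | P | ~S | ~W): P holds.
  (~B | P | W): ~B holds.
  (~B | S | W): ~B holds.
All clauses satisfied.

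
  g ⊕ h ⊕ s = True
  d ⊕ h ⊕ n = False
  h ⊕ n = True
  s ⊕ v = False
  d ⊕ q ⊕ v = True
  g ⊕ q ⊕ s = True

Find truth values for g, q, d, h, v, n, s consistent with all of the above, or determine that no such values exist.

g = True, q = False, d = True, h = False, v = False, n = True, s = False

g ⊕ h ⊕ s = T ⊕ F ⊕ F = True ✓
d ⊕ h ⊕ n = T ⊕ F ⊕ T = False ✓
h ⊕ n = F ⊕ T = True ✓
s ⊕ v = F ⊕ F = False ✓
d ⊕ q ⊕ v = T ⊕ F ⊕ F = True ✓
g ⊕ q ⊕ s = T ⊕ F ⊕ F = True ✓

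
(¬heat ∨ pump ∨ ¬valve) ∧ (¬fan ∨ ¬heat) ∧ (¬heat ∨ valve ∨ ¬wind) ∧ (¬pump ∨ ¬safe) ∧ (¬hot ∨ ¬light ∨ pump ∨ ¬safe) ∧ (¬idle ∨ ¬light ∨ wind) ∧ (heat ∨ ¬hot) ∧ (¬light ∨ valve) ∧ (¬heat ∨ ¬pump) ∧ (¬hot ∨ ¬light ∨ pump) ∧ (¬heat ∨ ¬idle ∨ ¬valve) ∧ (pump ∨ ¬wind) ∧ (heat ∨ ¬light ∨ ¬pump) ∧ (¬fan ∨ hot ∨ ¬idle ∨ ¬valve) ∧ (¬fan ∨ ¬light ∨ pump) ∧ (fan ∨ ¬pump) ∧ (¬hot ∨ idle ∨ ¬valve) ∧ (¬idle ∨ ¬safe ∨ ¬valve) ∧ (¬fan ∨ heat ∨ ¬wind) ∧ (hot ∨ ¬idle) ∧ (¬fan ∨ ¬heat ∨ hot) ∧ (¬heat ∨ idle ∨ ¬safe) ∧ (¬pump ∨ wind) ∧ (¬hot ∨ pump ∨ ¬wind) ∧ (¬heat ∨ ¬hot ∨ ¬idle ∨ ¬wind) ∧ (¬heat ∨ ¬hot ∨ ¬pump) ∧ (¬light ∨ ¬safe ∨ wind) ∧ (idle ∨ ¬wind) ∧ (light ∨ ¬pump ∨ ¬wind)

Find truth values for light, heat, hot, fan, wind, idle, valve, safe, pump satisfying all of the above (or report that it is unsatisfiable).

Set light = False.
Set heat = False.
  then (heat ∨ ¬hot) forces hot = False.
  then (hot ∨ ¬idle) forces idle = False.
  then (idle ∨ ¬wind) forces wind = False.
  then (¬pump ∨ wind) forces pump = False.
Set fan = True.
Set valve = False.
Set safe = True.
All clauses satisfied.

light = False; heat = False; hot = False; fan = True; wind = False; idle = False; valve = False; safe = True; pump = False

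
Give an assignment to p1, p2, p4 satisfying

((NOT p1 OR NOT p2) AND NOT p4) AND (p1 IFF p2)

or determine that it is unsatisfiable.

p1: False; p2: False; p4: False

  (NOT p1 OR NOT p2) AND NOT p4 = True
    NOT p1 OR NOT p2 = True
      NOT p1 = True
      NOT p2 = True
    NOT p4 = True
  p1 IFF p2 = True
Both conjuncts True, so the formula holds.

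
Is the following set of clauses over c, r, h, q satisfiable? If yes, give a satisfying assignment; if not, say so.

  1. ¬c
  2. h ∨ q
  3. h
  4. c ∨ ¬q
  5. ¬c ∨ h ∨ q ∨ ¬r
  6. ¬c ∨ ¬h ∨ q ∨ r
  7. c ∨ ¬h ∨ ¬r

Unit clause (¬c) forces c = False.
Unit clause (h) forces h = True.
In (c ∨ ¬q) only ¬q is left, so q = False.
In (c ∨ ¬h ∨ ¬r) only ¬r is left, so r = False.
Check each clause:
  (¬c): ¬c holds.
  (h ∨ q): h holds.
  (h): h holds.
  (c ∨ ¬q): ¬q holds.
  (¬c ∨ h ∨ q ∨ ¬r): ¬c holds.
  (¬c ∨ ¬h ∨ q ∨ r): ¬c holds.
  (c ∨ ¬h ∨ ¬r): ¬r holds.
All clauses satisfied.

c: False, r: False, h: True, q: False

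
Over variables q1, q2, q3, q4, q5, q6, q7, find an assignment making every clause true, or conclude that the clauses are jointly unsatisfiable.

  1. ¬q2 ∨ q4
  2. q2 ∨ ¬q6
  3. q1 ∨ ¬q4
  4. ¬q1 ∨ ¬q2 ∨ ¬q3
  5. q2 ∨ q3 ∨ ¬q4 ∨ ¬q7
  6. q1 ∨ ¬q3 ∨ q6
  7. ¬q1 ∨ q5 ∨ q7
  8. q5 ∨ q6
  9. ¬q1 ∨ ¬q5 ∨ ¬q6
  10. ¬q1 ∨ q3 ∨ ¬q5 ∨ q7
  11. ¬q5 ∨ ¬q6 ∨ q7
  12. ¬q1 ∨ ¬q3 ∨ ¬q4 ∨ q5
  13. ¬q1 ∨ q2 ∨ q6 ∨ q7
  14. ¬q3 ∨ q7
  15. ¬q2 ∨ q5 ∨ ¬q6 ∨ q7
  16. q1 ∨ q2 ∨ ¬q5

Set q1 = True.
Set q2 = False.
  then (q2 ∨ ¬q6) forces q6 = False.
  then (q5 ∨ q6) forces q5 = True.
  then (¬q1 ∨ q2 ∨ q6 ∨ q7) forces q7 = True.
Set q3 = True.
Set q4 = True.
All clauses satisfied.

q1 = True, q2 = False, q3 = True, q4 = True, q5 = True, q6 = False, q7 = True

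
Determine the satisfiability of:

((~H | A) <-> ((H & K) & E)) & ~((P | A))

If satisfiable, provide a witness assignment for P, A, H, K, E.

P = False, A = False, H = True, K = False, E = False

  (~H | A) <-> ((H & K) & E) = True
    ~H | A = False
      ~H = False
    (H & K) & E = False
      H & K = False
  ~((P | A)) = True
    P | A = False
Both conjuncts True, so the formula holds.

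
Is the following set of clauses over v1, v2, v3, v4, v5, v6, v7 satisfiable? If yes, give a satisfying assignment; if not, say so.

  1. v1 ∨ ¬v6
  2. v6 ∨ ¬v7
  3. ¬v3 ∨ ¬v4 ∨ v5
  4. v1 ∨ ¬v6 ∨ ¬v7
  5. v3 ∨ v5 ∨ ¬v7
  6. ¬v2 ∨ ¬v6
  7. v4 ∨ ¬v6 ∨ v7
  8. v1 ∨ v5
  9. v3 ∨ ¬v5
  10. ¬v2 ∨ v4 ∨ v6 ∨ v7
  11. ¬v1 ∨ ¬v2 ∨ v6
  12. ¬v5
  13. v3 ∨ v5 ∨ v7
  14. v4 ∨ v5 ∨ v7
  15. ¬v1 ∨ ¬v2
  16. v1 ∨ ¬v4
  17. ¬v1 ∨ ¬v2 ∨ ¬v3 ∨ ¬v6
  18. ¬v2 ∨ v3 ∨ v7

Unit clause (¬v5) forces v5 = False.
In (v1 ∨ v5) only v1 is left, so v1 = True.
In (¬v1 ∨ ¬v2) only ¬v2 is left, so v2 = False.
Set v3 = True.
  then (¬v3 ∨ ¬v4 ∨ v5) forces v4 = False.
  then (v4 ∨ v5 ∨ v7) forces v7 = True.
  then (v6 ∨ ¬v7) forces v6 = True.
All clauses satisfied.

v1: True, v2: False, v3: True, v4: False, v5: False, v6: True, v7: True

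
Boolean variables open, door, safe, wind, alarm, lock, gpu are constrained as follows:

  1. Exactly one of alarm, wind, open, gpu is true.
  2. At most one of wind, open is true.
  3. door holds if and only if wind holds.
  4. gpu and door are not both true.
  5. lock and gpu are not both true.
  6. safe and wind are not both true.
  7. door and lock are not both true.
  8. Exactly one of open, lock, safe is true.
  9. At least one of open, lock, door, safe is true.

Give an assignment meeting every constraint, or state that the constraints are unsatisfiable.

open: False; door: False; safe: True; wind: False; alarm: True; lock: False; gpu: False

  (1) {alarm, wind, open, gpu}: 1 true — exactly one ✓
  (2) {wind, open}: 0 true — at most one ✓
  (3) door=F, wind=F — same ✓
  (4) gpu=F, door=F — not both ✓
  (5) lock=F, gpu=F — not both ✓
  (6) safe=T, wind=F — not both ✓
  (7) door=F, lock=F — not both ✓
  (8) {open, lock, safe}: 1 true — exactly one ✓
  (9) {open, lock, door, safe}: 1 true — at least one ✓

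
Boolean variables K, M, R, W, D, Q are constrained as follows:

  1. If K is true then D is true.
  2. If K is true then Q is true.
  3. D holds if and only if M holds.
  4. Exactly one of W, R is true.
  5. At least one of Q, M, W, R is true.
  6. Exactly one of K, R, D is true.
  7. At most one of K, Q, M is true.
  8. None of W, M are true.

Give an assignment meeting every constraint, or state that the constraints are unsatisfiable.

K = False, M = False, R = True, W = False, D = False, Q = False

  (1) K=F ⇒ D: vacuous ✓
  (2) K=F ⇒ Q: vacuous ✓
  (3) D=F, M=F — same ✓
  (4) {W, R}: 1 true — exactly one ✓
  (5) {Q, M, W, R}: 1 true — at least one ✓
  (6) {K, R, D}: 1 true — exactly one ✓
  (7) {K, Q, M}: 0 true — at most one ✓
  (8) {W, M}: 0 true — none ✓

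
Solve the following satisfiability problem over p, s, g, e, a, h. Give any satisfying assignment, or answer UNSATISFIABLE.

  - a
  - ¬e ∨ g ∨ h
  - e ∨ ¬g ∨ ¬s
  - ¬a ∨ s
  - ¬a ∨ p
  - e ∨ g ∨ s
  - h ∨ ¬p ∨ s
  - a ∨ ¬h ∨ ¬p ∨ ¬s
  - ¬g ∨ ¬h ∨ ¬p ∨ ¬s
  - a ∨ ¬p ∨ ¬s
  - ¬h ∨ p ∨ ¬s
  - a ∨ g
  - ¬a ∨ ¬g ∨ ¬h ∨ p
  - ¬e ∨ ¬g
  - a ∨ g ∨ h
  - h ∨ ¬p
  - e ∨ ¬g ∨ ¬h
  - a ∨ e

Unit clause (a) forces a = True.
In (¬a ∨ s) only s is left, so s = True.
In (¬a ∨ p) only p is left, so p = True.
In (h ∨ ¬p) only h is left, so h = True.
In (¬g ∨ ¬h ∨ ¬p ∨ ¬s) only ¬g is left, so g = False.
Set e = True.
All clauses satisfied.

p: True; s: True; g: False; e: True; a: True; h: True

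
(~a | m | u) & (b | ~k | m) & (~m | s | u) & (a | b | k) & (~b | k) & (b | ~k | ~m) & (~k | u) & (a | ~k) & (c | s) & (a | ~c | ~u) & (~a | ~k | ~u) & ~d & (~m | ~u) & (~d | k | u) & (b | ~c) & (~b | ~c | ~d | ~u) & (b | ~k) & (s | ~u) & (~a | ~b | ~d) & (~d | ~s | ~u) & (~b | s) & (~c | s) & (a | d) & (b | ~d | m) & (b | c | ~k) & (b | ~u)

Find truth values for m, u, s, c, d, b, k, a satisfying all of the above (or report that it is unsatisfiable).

Unit clause (~d) forces d = False.
In (a | d) only a is left, so a = True.
Set m = True.
  then (~m | ~u) forces u = False.
  then (~m | s | u) forces s = True.
  then (~k | u) forces k = False.
  then (~b | k) forces b = False.
  then (b | ~c) forces c = False.
All clauses satisfied.

m = True, u = False, s = True, c = False, d = False, b = False, k = False, a = True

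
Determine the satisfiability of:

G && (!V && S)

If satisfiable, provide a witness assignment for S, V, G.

S = True; V = False; G = True

  !V && S = True
    !V = True
Both conjuncts True, so the formula holds.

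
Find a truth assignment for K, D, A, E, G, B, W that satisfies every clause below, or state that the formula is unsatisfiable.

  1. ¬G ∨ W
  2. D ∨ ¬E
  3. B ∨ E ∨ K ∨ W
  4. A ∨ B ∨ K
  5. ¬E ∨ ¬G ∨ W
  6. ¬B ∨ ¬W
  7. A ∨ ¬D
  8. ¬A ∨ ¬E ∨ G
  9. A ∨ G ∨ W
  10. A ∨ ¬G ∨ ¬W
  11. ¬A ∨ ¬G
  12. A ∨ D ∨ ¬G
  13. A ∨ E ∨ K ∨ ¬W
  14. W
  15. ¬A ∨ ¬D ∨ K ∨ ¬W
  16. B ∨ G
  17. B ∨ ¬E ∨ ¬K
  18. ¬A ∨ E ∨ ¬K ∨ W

Case W = True:
  (¬B ∨ ¬W) forces B = False.
  (B ∨ G) forces G = True.
  (A ∨ ¬G ∨ ¬W) forces A = True.
  Clause (¬A ∨ ¬G) is falsified — contradiction.
Case W = False:
  Clause (W) is falsified — contradiction.
Both cases fail, so the formula is unsatisfiable.

No satisfying assignment exists.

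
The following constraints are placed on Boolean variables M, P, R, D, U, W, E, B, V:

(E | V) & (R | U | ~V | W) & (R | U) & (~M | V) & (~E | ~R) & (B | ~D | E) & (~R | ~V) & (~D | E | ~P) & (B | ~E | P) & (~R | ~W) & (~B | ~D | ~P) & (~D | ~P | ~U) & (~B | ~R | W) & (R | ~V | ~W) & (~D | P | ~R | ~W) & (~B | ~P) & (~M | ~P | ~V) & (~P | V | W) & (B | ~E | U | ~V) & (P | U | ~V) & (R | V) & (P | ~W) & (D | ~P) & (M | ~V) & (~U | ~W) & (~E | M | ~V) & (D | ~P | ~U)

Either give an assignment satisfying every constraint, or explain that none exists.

M: True; P: False; R: False; D: False; U: True; W: False; E: True; B: True; V: True

Try M = False:
  (M | ~V) forces V = False.
  (E | V) forces E = True.
  (~E | ~R) forces R = False.
  clause (R | V) is falsified — backtrack.
So M = True.
  then (~M | V) forces V = True.
  then (~R | ~V) forces R = False.
  then (R | ~V | ~W) forces W = False.
  then (~M | ~P | ~V) forces P = False.
  then (P | U | ~V) forces U = True.
Set D = False.
Set E = True.
  then (B | ~E | P) forces B = True.
All clauses satisfied.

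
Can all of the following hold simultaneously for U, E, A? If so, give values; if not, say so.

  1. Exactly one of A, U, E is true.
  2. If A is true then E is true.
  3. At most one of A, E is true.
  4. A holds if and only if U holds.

U = False; E = True; A = False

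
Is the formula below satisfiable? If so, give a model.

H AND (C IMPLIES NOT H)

H: True; C: False

  C IMPLIES NOT H = True
    NOT H = False
Both conjuncts True, so the formula holds.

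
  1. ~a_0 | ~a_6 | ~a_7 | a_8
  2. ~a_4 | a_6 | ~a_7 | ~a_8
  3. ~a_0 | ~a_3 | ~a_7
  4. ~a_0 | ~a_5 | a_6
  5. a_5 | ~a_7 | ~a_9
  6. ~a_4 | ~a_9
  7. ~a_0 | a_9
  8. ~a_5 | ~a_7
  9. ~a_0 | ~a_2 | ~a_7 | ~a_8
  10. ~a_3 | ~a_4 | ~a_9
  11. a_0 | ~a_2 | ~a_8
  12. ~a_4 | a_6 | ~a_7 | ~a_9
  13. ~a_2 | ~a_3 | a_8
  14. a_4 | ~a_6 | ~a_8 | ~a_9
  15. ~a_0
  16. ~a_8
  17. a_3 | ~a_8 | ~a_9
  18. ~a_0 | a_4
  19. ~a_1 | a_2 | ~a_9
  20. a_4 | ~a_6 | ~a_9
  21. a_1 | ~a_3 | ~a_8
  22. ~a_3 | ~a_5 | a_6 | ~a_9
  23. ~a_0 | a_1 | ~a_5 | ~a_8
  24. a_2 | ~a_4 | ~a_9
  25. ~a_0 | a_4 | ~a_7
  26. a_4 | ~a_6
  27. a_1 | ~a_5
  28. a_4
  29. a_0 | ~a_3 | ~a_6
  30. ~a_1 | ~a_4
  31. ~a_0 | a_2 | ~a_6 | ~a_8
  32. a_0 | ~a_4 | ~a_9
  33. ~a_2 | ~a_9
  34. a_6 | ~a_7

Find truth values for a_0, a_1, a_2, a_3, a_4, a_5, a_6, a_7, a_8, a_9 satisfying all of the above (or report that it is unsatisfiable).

a_0 = False; a_1 = False; a_2 = True; a_3 = False; a_4 = True; a_5 = False; a_6 = False; a_7 = False; a_8 = False; a_9 = False

Unit clause (~a_0) forces a_0 = False.
Unit clause (~a_8) forces a_8 = False.
Unit clause (a_4) forces a_4 = True.
In (~a_1 | ~a_4) only ~a_1 is left, so a_1 = False.
In (a_0 | ~a_4 | ~a_9) only ~a_9 is left, so a_9 = False.
In (a_1 | ~a_5) only ~a_5 is left, so a_5 = False.
Set a_2 = True.
  then (~a_2 | ~a_3 | a_8) forces a_3 = False.
Set a_6 = False.
  then (a_6 | ~a_7) forces a_7 = False.
All clauses satisfied.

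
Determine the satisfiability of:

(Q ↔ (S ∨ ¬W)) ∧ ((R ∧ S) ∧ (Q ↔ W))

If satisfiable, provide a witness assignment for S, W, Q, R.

S=T; W=T; Q=T; R=T

  Q ↔ (S ∨ ¬W) = True
    S ∨ ¬W = True
      ¬W = False
  (R ∧ S) ∧ (Q ↔ W) = True
    R ∧ S = True
    Q ↔ W = True
Both conjuncts True, so the formula holds.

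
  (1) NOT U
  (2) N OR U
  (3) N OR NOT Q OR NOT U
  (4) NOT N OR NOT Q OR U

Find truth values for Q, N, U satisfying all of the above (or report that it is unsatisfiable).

Q = False; N = True; U = False

Unit clause (NOT U) forces U = False.
In (N OR U) only N is left, so N = True.
In (NOT N OR NOT Q OR U) only NOT Q is left, so Q = False.
Check each clause:
  (NOT U): NOT U holds.
  (N OR U): N holds.
  (N OR NOT Q OR NOT U): N holds.
  (NOT N OR NOT Q OR U): NOT Q holds.
All clauses satisfied.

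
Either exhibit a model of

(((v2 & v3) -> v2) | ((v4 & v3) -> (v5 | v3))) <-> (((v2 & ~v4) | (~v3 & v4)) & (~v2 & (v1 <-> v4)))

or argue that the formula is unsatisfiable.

v1: True, v2: False, v3: False, v4: True, v5: True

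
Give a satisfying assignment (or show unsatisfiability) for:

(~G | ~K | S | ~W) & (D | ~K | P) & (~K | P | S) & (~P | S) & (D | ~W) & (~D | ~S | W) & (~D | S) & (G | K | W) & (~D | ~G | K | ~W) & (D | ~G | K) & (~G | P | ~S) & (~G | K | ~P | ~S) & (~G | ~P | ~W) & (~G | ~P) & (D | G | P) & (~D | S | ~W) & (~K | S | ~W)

Set S = True.
Set P = True.
  then (~G | ~P) forces G = False.
Set W = True.
  then (D | ~W) forces D = True.
Set K = False.
All clauses satisfied.

S = True; P = True; W = True; G = False; K = False; D = True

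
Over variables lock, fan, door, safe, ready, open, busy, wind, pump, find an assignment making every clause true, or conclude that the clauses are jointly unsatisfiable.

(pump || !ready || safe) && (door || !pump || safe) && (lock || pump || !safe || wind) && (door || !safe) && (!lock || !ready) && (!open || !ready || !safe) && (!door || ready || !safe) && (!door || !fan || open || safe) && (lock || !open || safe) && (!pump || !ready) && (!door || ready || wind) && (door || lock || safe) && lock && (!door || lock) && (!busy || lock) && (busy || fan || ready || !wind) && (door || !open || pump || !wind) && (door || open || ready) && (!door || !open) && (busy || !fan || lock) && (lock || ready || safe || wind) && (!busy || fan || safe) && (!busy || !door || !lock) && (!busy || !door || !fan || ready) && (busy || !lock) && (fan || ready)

lock = True, fan = True, door = False, safe = False, ready = False, open = True, busy = True, wind = False, pump = False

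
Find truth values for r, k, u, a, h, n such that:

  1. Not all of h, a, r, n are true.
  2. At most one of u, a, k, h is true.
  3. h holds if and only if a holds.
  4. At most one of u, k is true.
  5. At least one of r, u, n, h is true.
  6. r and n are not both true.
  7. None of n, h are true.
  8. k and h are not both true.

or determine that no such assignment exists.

r = True; k = False; u = False; a = False; h = False; n = False

  (1) {h, a, r, n}: 1/4 true — not all ✓
  (2) {u, a, k, h}: 0 true — at most one ✓
  (3) h=F, a=F — same ✓
  (4) {u, k}: 0 true — at most one ✓
  (5) {r, u, n, h}: 1 true — at least one ✓
  (6) r=T, n=F — not both ✓
  (7) {n, h}: 0 true — none ✓
  (8) k=F, h=F — not both ✓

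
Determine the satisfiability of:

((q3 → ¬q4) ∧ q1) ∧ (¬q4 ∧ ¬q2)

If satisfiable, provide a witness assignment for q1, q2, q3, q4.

q1=T, q2=F, q3=T, q4=F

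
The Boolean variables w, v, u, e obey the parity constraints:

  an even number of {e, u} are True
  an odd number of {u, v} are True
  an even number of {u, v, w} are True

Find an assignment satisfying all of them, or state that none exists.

w=T, v=T, u=F, e=F

{e, u}: 0 true → even ✓
{u, v}: 1 true → odd ✓
{u, v, w}: 2 true → even ✓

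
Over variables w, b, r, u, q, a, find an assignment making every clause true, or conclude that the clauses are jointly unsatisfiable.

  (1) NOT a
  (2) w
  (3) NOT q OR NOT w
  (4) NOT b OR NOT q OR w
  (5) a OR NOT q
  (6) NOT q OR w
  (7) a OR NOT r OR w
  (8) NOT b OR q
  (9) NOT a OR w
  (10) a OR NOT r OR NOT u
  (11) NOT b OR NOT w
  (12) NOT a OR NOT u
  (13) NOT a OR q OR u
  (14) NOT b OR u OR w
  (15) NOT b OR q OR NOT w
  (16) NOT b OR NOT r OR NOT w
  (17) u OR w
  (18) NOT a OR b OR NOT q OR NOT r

Unit clause (NOT a) forces a = False.
Unit clause (w) forces w = True.
In (NOT q OR NOT w) only NOT q is left, so q = False.
In (NOT b OR q) only NOT b is left, so b = False.
Set r = False.
Set u = True.
All clauses satisfied.

w: True; b: False; r: False; u: True; q: False; a: False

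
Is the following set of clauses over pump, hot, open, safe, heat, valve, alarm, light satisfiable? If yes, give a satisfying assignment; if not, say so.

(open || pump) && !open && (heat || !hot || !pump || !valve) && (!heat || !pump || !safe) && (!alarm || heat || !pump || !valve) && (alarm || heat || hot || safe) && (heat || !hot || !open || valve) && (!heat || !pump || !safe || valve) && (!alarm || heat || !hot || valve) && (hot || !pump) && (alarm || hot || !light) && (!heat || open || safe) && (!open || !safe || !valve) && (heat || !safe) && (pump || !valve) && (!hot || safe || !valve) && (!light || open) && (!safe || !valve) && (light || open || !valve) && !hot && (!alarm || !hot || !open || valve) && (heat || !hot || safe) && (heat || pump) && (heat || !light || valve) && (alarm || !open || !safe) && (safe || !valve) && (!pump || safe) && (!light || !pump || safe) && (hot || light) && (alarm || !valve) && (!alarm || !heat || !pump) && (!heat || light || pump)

The formula is unsatisfiable.

Case hot = True:
  Clause (!hot) is falsified — contradiction.
Case hot = False:
  (!open) forces open = False.
  (open || pump) forces pump = True.
  Clause (hot || !pump) is falsified — contradiction.
Both cases fail, so the formula is unsatisfiable.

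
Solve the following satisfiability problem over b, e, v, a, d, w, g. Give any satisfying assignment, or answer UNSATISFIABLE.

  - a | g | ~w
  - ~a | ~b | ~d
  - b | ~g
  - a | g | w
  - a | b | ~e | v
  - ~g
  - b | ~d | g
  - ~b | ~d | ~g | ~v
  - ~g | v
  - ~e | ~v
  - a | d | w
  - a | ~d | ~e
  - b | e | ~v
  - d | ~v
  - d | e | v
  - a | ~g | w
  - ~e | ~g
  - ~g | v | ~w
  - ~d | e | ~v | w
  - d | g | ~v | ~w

Unit clause (~g) forces g = False.
Set b = True.
Set e = True.
  then (~e | ~v) forces v = False.
Try a = False:
  (a | g | ~w) forces w = False.
  clause (a | g | w) is falsified — backtrack.
So a = True.
  then (~a | ~b | ~d) forces d = False.
Set w = True.
All clauses satisfied.

b: True, e: True, v: False, a: True, d: False, w: True, g: False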